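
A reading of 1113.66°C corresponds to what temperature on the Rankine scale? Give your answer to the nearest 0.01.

In Rankine: 1113.6600 × 1.8 + 491.67 = 2496.26°R.

2496.26°R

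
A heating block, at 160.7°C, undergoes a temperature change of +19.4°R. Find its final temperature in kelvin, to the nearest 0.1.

444.6 K

The 19.4°R change is an interval, so only the factor 5/9 applies: +19.4 × 5/9 = +10.7778°C.
Final Celsius temperature: 160.7000 + 10.7778 = 171.4778°C.
In kelvin: 171.4778 + 273.15 = 444.6 K.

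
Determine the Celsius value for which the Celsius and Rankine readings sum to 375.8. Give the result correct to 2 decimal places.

-41.38°C

Let C be the Celsius reading. The Rankine reading is R = 1.8·C + 491.67.
Require C + R = 375.8: (2.8)·C + 491.67 = 375.8.
C = (375.8 - 491.67) / (2.8) = -41.38.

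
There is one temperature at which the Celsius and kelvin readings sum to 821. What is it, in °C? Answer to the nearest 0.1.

Let C be the Celsius reading. The kelvin reading is K = 1·C + 273.15.
Require C + K = 821: (2)·C + 273.15 = 821.
C = (821 - 273.15) / (2) = 273.9.

273.9°C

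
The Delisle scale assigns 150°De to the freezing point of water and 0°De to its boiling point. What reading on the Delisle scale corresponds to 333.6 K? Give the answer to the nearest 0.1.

First in Celsius: 333.6 - 273.15 = 60.4500°C.
Linearly onto the Delisle scale: 150 + (60.4500 / 100) × (0 - 150) = 59.3°De.

59.3°De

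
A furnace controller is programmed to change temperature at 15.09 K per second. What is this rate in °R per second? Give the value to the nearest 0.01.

27.16 °R/second

Since only a temperature interval is involved, the additive offset between the scales drops out.
A change of 1 K is a change of 1.8°R, so 15.09 × 1.8 = 27.16.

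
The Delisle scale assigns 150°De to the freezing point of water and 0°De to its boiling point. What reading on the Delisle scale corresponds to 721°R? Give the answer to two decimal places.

-41.11°De

First in Celsius: (721 - 491.67) × 5/9 = 127.4056°C.
Linearly onto the Delisle scale: 150 + (127.4056 / 100) × (0 - 150) = -41.11°De.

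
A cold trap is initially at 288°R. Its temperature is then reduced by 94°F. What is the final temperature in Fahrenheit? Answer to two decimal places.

Initial temperature in Celsius: (288 - 491.67) × 5/9 = -113.1500°C.
The 94°F change is an interval, so only the factor 5/9 applies: -94 × 5/9 = -52.2222°C.
Final Celsius temperature: -113.1500 - 52.2222 = -165.3722°C.
In Fahrenheit: -165.3722 × 1.8 + 32 = -265.67°F.

-265.67°F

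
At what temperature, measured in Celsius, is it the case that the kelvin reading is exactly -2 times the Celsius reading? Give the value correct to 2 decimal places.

Let C be the Celsius reading. The kelvin reading is K = 1·C + 273.15.
Require K = -2·C: 1·C + 273.15 = -2·C.
(3)·C = -273.15  ⇒  C = -91.05.

-91.05°C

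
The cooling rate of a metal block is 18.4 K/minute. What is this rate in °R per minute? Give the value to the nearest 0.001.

33.120 °R/minute

Since only a temperature interval is involved, the additive offset between the scales drops out.
A change of 1 K is a change of 1.8°R, so 18.4 × 1.8 = 33.120.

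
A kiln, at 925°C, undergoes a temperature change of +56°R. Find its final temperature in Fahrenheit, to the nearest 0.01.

1753.00°F

The 56°R change is an interval, so only the factor 5/9 applies: +56 × 5/9 = +31.1111°C.
Final Celsius temperature: 925.0000 + 31.1111 = 956.1111°C.
In Fahrenheit: 956.1111 × 1.8 + 32 = 1753.00°F.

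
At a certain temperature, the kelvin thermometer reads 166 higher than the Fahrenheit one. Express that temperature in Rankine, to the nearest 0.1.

Let x be the Fahrenheit reading; then the kelvin reading is 5/9·x + 255.372.
(5/9·x + 255.372) - x = 166  ⇒  (-4/9)·x = -89.3722  ⇒  x = 201.0875°F.
In Celsius: (201.0875 - 32) × 5/9 = 93.9375°C.
In Rankine: 93.9375 × 1.8 + 491.67 = 660.8°R.

660.8°R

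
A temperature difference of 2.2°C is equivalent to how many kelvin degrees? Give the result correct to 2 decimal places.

2.20 K

Celsius and kelvin degrees are the same size, so the interval is unchanged: 2.20.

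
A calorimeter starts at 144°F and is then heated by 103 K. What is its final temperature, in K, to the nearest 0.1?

Initial temperature in Celsius: (144 - 32) × 5/9 = 62.2222°C.
The 103 K change is an interval; Kelvin and Celsius degrees are the same size, so ΔC = +103°C.
Final Celsius temperature: 62.2222 + 103.0000 = 165.2222°C.
In kelvin: 165.2222 + 273.15 = 438.4 K.

438.4 K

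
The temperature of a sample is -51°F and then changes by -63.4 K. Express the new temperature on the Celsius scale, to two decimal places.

Initial temperature in Celsius: (-51 - 32) × 5/9 = -46.1111°C.
The 63.4 K change is an interval; Kelvin and Celsius degrees are the same size, so ΔC = -63.4°C.
Final Celsius temperature: -46.1111 - 63.4000 = -109.5111°C.

-109.51°C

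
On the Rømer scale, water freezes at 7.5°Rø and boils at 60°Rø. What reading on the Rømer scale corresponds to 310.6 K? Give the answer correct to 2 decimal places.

27.16°Rø

First in Celsius: 310.6 - 273.15 = 37.4500°C.
Linearly onto the Rømer scale: 7.5 + (37.4500 / 100) × (60 - 7.5) = 27.16°Rø.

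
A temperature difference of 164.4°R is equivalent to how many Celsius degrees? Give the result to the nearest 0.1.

An interval of 1°R corresponds to 5/9°C.
164.4 × 5/9 = 91.3.

91.3°C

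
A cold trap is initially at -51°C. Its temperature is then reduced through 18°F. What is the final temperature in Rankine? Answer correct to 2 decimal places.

The 18°F change is an interval, so only the factor 5/9 applies: -18 × 5/9 = -10.0000°C.
Final Celsius temperature: -51.0000 - 10.0000 = -61.0000°C.
In Rankine: -61.0000 × 1.8 + 491.67 = 381.87°R.

381.87°R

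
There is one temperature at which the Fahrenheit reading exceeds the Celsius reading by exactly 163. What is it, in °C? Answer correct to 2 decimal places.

163.75°C

Let C be the Celsius reading. The Fahrenheit reading is F = 1.8·C + 32.
Require F - C = 163: (0.8)·C + 32 = 163.
C = (163 - 32) / (0.8) = 163.75.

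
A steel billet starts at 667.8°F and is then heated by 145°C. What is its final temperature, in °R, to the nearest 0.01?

Initial temperature in Celsius: (667.8 - 32) × 5/9 = 353.2222°C.
Final Celsius temperature: 353.2222 + 145.0000 = 498.2222°C.
In Rankine: 498.2222 × 1.8 + 491.67 = 1388.47°R.

1388.47°R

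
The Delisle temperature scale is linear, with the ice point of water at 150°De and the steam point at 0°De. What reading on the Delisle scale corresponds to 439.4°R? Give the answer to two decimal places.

First in Celsius: (439.4 - 491.67) × 5/9 = -29.0389°C.
Linearly onto the Delisle scale: 150 + (-29.0389 / 100) × (0 - 150) = 193.56°De.

193.56°De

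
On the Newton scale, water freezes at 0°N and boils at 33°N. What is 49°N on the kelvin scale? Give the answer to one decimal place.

421.6 K

Linear interpolation between the fixed points: C = (49 - 0) × 100 / (33 - 0) = 148.4848°C.
Then 148.4848 + 273.15 = 421.6 K.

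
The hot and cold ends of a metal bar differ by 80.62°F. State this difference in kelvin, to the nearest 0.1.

An interval of 1°F corresponds to 5/9 K.
80.62 × 5/9 = 44.8.

44.8 K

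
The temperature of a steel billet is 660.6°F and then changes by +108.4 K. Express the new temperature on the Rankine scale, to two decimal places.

Initial temperature in Celsius: (660.6 - 32) × 5/9 = 349.2222°C.
The 108.4 K change is an interval; Kelvin and Celsius degrees are the same size, so ΔC = +108.4°C.
Final Celsius temperature: 349.2222 + 108.4000 = 457.6222°C.
In Rankine: 457.6222 × 1.8 + 491.67 = 1315.39°R.

1315.39°R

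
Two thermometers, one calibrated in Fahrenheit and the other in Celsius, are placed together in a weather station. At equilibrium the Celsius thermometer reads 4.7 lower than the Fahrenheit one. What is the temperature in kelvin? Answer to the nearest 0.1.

Let x be the Fahrenheit reading; then the Celsius reading is 5/9·x - 17.7778.
(5/9·x - 17.7778) - x = -4.7  ⇒  (-4/9)·x = 13.0778  ⇒  x = -29.4250°F.
In Celsius: (-29.425 - 32) × 5/9 = -34.1250°C.
In kelvin: -34.1250 + 273.15 = 239.0 K.

239.0 K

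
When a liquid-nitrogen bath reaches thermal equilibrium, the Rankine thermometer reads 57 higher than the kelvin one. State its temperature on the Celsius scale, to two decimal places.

-201.90°C

Let x be the kelvin reading; then the Rankine reading is 1.8·x.
(1.8·x) - x = 57  ⇒  (0.8)·x = 57  ⇒  x = 71.2500 K.
In Celsius: 71.25 - 273.15 = -201.90°C.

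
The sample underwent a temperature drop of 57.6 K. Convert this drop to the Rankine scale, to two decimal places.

103.68°R

An interval of 1 K corresponds to 1.8°R.
57.6 × 1.8 = 103.68.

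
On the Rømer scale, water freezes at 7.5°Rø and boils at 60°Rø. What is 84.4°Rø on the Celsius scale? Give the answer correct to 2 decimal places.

Linear interpolation between the fixed points: C = (84.4 - 7.5) × 100 / (60 - 7.5) = 146.4762°C.

146.48°C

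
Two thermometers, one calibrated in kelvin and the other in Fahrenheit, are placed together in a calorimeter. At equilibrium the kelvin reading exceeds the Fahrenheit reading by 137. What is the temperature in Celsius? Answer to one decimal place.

Let x be the kelvin reading; then the Fahrenheit reading is 1.8·x - 459.67.
(1.8·x - 459.67) - x = -137  ⇒  (0.8)·x = 322.67  ⇒  x = 403.3375 K.
In Celsius: 403.3375 - 273.15 = 130.2°C.

130.2°C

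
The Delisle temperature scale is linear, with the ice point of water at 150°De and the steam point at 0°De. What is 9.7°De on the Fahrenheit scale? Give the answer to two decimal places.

Linear interpolation between the fixed points: C = (9.7 - 150) × 100 / (0 - 150) = 93.5333°C.
Then 93.5333 × 1.8 + 32 = 200.36°F.

200.36°F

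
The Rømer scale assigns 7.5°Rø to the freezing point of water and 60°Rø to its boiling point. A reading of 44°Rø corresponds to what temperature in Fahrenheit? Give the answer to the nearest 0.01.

Linear interpolation between the fixed points: C = (44 - 7.5) × 100 / (60 - 7.5) = 69.5238°C.
Then 69.5238 × 1.8 + 32 = 157.14°F.

157.14°F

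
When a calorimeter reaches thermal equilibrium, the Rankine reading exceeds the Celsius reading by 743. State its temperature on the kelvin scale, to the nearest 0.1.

Let x be the Celsius reading; then the Rankine reading is 1.8·x + 491.67.
(1.8·x + 491.67) - x = 743  ⇒  (0.8)·x = 251.33  ⇒  x = 314.1625°C.
In kelvin: 314.1625 + 273.15 = 587.3 K.

587.3 K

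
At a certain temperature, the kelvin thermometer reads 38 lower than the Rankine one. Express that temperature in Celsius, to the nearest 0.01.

Let x be the Rankine reading; then the kelvin reading is 5/9·x.
(5/9·x) - x = -38  ⇒  (-4/9)·x = -38  ⇒  x = 85.5000°R.
In Celsius: (85.5 - 491.67) × 5/9 = -225.65°C.

-225.65°C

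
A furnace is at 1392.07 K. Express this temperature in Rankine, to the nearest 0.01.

2505.73°R

In Celsius: 1392.07 - 273.15 = 1118.9200°C.
In Rankine: 1118.9200 × 1.8 + 491.67 = 2505.73°R.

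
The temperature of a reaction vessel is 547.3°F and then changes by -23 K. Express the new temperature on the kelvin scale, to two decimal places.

Initial temperature in Celsius: (547.3 - 32) × 5/9 = 286.2778°C.
The 23 K change is an interval; Kelvin and Celsius degrees are the same size, so ΔC = -23°C.
Final Celsius temperature: 286.2778 - 23.0000 = 263.2778°C.
In kelvin: 263.2778 + 273.15 = 536.43 K.

536.43 K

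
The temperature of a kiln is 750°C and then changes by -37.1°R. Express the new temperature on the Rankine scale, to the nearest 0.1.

1804.6°R

The 37.1°R change is an interval, so only the factor 5/9 applies: -37.1 × 5/9 = -20.6111°C.
Final Celsius temperature: 750.0000 - 20.6111 = 729.3889°C.
In Rankine: 729.3889 × 1.8 + 491.67 = 1804.6°R.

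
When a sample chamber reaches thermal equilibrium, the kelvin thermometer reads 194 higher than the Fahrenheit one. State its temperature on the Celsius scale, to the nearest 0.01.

Let x be the Fahrenheit reading; then the kelvin reading is 5/9·x + 255.372.
(5/9·x + 255.372) - x = 194  ⇒  (-4/9)·x = -61.3722  ⇒  x = 138.0875°F.
In Celsius: (138.0875 - 32) × 5/9 = 58.94°C.

58.94°C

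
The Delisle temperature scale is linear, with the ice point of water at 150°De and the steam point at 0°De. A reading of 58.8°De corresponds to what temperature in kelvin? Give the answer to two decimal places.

333.95 K

Linear interpolation between the fixed points: C = (58.8 - 150) × 100 / (0 - 150) = 60.8000°C.
Then 60.8000 + 273.15 = 333.95 K.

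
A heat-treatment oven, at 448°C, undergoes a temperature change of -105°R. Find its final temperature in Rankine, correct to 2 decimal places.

The 105°R change is an interval, so only the factor 5/9 applies: -105 × 5/9 = -58.3333°C.
Final Celsius temperature: 448.0000 - 58.3333 = 389.6667°C.
In Rankine: 389.6667 × 1.8 + 491.67 = 1193.07°R.

1193.07°R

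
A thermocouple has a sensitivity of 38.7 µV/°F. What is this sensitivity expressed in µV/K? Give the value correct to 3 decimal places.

69.660 µV/K

Since only a temperature interval is involved, the additive offset between the scales drops out.
A change of 1 K is a change of 1.8°F, so per K the value is 38.7 × 1.8 = 69.660.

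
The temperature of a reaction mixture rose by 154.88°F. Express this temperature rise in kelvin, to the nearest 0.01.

Only the scale ratio 5/9 matters for a change in temperature.
154.88 × 5/9 = 86.04.

86.04 K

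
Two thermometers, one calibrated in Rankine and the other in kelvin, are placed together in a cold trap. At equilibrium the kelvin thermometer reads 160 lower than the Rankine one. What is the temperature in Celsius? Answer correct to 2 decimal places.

Let x be the Rankine reading; then the kelvin reading is 5/9·x.
(5/9·x) - x = -160  ⇒  (-4/9)·x = -160  ⇒  x = 360.0000°R.
In Celsius: (360 - 491.67) × 5/9 = -73.15°C.

-73.15°C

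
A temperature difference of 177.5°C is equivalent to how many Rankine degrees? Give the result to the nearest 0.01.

319.50°R

An interval of 1°C corresponds to 1.8°R.
177.5 × 1.8 = 319.50.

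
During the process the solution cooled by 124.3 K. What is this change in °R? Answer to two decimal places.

For a temperature interval the offset drops out; only the factor 1.8 applies.
124.3 × 1.8 = 223.74.

223.74°R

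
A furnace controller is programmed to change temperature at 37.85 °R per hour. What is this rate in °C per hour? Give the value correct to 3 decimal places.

Since only a temperature interval is involved, the additive offset between the scales drops out.
A change of 1°R is a change of 5/9°C, so 37.85 × 5/9 = 21.028.

21.028 °C/hour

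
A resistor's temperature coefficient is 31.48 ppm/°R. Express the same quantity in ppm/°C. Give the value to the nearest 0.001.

The quantity depends on a temperature interval, so only the ratio of degree sizes applies; the offset between the scales is irrelevant.
A change of 1°C is a change of 1.8°R, so per °C the value is 31.48 × 1.8 = 56.664.

56.664 ppm/°C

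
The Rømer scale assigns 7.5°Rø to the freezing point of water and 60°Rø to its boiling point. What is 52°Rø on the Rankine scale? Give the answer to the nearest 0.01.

Linear interpolation between the fixed points: C = (52 - 7.5) × 100 / (60 - 7.5) = 84.7619°C.
Then 84.7619 × 1.8 + 491.67 = 644.24°R.

644.24°R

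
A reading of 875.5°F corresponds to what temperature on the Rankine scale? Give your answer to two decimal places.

In Celsius: (875.5 - 32) × 5/9 = 468.6111°C.
In Rankine: 468.6111 × 1.8 + 491.67 = 1335.17°R.

1335.17°R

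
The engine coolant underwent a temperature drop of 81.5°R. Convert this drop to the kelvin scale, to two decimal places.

45.28 K

Only the scale ratio 5/9 matters for a change in temperature.
81.5 × 5/9 = 45.28.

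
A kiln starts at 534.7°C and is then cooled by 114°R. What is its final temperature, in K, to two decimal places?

The 114°R change is an interval, so only the factor 5/9 applies: -114 × 5/9 = -63.3333°C.
Final Celsius temperature: 534.7000 - 63.3333 = 471.3667°C.
In kelvin: 471.3667 + 273.15 = 744.52 K.

744.52 K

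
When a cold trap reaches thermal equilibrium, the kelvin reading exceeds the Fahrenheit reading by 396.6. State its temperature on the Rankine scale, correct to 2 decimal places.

Let x be the kelvin reading; then the Fahrenheit reading is 1.8·x - 459.67.
(1.8·x - 459.67) - x = -396.6  ⇒  (0.8)·x = 63.07  ⇒  x = 78.8375 K.
In Celsius: 78.8375 - 273.15 = -194.3125°C.
In Rankine: -194.3125 × 1.8 + 491.67 = 141.91°R.

141.91°R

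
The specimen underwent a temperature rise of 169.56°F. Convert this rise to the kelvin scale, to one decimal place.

94.2 K

An interval of 1°F corresponds to 5/9 K.
169.56 × 5/9 = 94.2.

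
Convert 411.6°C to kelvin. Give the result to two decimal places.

684.75 K

In kelvin: 411.6000 + 273.15 = 684.75 K.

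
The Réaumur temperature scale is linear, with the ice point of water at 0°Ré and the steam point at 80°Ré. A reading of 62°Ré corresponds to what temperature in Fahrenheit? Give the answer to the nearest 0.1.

171.5°F

Linear interpolation between the fixed points: C = (62 - 0) × 100 / (80 - 0) = 77.5000°C.
Then 77.5000 × 1.8 + 32 = 171.5°F.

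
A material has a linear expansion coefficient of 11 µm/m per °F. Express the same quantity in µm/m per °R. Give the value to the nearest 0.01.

11.00 µm/m per °R

Since only a temperature interval is involved, the additive offset between the scales drops out.
A change of 1°R is a change of 1°F, so per °R the value is 11 × 1 = 11.00.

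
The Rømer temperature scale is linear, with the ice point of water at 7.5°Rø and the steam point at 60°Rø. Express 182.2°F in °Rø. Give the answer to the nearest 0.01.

51.31°Rø

First in Celsius: (182.2 - 32) × 5/9 = 83.4444°C.
Linearly onto the Rømer scale: 7.5 + (83.4444 / 100) × (60 - 7.5) = 51.31°Rø.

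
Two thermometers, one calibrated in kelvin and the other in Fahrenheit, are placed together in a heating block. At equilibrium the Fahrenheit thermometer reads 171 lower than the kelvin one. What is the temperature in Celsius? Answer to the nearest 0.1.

87.7°C

Let x be the kelvin reading; then the Fahrenheit reading is 1.8·x - 459.67.
(1.8·x - 459.67) - x = -171  ⇒  (0.8)·x = 288.67  ⇒  x = 360.8375 K.
In Celsius: 360.8375 - 273.15 = 87.7°C.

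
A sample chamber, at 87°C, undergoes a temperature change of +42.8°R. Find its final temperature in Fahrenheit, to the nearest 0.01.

The 42.8°R change is an interval, so only the factor 5/9 applies: +42.8 × 5/9 = +23.7778°C.
Final Celsius temperature: 87.0000 + 23.7778 = 110.7778°C.
In Fahrenheit: 110.7778 × 1.8 + 32 = 231.40°F.

231.40°F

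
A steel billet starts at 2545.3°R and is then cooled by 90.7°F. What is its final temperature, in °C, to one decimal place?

1090.5°C

Initial temperature in Celsius: (2545.3 - 491.67) × 5/9 = 1140.9056°C.
The 90.7°F change is an interval, so only the factor 5/9 applies: -90.7 × 5/9 = -50.3889°C.
Final Celsius temperature: 1140.9056 - 50.3889 = 1090.5167°C.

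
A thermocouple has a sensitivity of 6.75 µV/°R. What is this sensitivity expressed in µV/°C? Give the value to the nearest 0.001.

The quantity depends on a temperature interval, so only the ratio of degree sizes applies; the offset between the scales is irrelevant.
A change of 1°C is a change of 1.8°R, so per °C the value is 6.75 × 1.8 = 12.150.

12.150 µV/°C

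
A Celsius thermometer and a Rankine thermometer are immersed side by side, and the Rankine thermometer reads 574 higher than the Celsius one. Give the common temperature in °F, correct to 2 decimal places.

Let x be the Celsius reading; then the Rankine reading is 1.8·x + 491.67.
(1.8·x + 491.67) - x = 574  ⇒  (0.8)·x = 82.33  ⇒  x = 102.9125°C.
In Fahrenheit: 102.9125 × 1.8 + 32 = 217.24°F.

217.24°F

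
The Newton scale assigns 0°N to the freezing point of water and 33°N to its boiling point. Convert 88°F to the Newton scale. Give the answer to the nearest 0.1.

First in Celsius: (88 - 32) × 5/9 = 31.1111°C.
Linearly onto the Newton scale: 0 + (31.1111 / 100) × (33 - 0) = 10.3°N.

10.3°N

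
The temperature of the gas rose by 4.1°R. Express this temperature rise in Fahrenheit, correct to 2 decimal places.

4.10°F

Rankine and Fahrenheit degrees are the same size, so the interval is unchanged: 4.10.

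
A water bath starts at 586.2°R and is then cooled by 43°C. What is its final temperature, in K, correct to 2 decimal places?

Initial temperature in Celsius: (586.2 - 491.67) × 5/9 = 52.5167°C.
Final Celsius temperature: 52.5167 - 43.0000 = 9.5167°C.
In kelvin: 9.5167 + 273.15 = 282.67 K.

282.67 K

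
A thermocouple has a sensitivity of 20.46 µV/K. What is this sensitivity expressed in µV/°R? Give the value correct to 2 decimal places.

Since only a temperature interval is involved, the additive offset between the scales drops out.
A change of 1°R is a change of 5/9 K, so per °R the value is 20.46 × 5/9 = 11.37.

11.37 µV/°R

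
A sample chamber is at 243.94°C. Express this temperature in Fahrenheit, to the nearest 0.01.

In Fahrenheit: 243.9400 × 1.8 + 32 = 471.09°F.

471.09°F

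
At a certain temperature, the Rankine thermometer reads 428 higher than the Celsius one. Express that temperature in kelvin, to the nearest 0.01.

193.56 K

Let x be the Celsius reading; then the Rankine reading is 1.8·x + 491.67.
(1.8·x + 491.67) - x = 428  ⇒  (0.8)·x = -63.67  ⇒  x = -79.5875°C.
In kelvin: -79.5875 + 273.15 = 193.56 K.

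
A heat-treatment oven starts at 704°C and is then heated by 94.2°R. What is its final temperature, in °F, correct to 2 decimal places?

The 94.2°R change is an interval, so only the factor 5/9 applies: +94.2 × 5/9 = +52.3333°C.
Final Celsius temperature: 704.0000 + 52.3333 = 756.3333°C.
In Fahrenheit: 756.3333 × 1.8 + 32 = 1393.40°F.

1393.40°F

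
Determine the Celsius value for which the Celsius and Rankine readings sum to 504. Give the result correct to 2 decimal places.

Let C be the Celsius reading. The Rankine reading is R = 1.8·C + 491.67.
Require C + R = 504: (2.8)·C + 491.67 = 504.
C = (504 - 491.67) / (2.8) = 4.40.

4.40°C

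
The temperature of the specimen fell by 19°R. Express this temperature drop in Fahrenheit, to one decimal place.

19.0°F

Rankine and Fahrenheit degrees are the same size, so the interval is unchanged: 19.0.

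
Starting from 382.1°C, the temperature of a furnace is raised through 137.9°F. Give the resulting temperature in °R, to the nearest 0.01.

The 137.9°F change is an interval, so only the factor 5/9 applies: +137.9 × 5/9 = +76.6111°C.
Final Celsius temperature: 382.1000 + 76.6111 = 458.7111°C.
In Rankine: 458.7111 × 1.8 + 491.67 = 1317.35°R.

1317.35°R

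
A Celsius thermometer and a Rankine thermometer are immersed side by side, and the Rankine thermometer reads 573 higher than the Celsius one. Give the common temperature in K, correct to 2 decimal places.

Let x be the Celsius reading; then the Rankine reading is 1.8·x + 491.67.
(1.8·x + 491.67) - x = 573  ⇒  (0.8)·x = 81.33  ⇒  x = 101.6625°C.
In kelvin: 101.6625 + 273.15 = 374.81 K.

374.81 K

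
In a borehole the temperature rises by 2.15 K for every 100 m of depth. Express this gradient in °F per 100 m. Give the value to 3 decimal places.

Since only a temperature interval is involved, the additive offset between the scales drops out.
A change of 1 K is a change of 1.8°F, so 2.15 × 1.8 = 3.870.

3.870 °F/100 m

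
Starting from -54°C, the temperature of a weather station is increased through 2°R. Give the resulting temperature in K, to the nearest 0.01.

220.26 K

The 2°R change is an interval, so only the factor 5/9 applies: +2 × 5/9 = +1.1111°C.
Final Celsius temperature: -54.0000 + 1.1111 = -52.8889°C.
In kelvin: -52.8889 + 273.15 = 220.26 K.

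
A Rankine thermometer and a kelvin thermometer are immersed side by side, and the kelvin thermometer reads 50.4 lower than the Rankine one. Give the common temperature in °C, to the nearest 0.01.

-210.15°C

Let x be the Rankine reading; then the kelvin reading is 5/9·x.
(5/9·x) - x = -50.4  ⇒  (-4/9)·x = -50.4  ⇒  x = 113.4000°R.
In Celsius: (113.4 - 491.67) × 5/9 = -210.15°C.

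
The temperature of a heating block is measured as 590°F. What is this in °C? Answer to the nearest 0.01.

In Celsius: (590 - 32) × 5/9 = 310.0000°C.

310.00°C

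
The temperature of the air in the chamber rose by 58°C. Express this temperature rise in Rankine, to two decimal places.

104.40°R

For a temperature interval the offset drops out; only the factor 1.8 applies.
58 × 1.8 = 104.40.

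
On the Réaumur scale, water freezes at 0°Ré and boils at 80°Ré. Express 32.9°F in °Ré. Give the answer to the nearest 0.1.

0.4°Ré

First in Celsius: (32.9 - 32) × 5/9 = 0.5000°C.
Linearly onto the Réaumur scale: 0 + (0.5000 / 100) × (80 - 0) = 0.4°Ré.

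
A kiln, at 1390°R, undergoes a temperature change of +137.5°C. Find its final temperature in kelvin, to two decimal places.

909.72 K

Initial temperature in Celsius: (1390 - 491.67) × 5/9 = 499.0722°C.
Final Celsius temperature: 499.0722 + 137.5000 = 636.5722°C.
In kelvin: 636.5722 + 273.15 = 909.72 K.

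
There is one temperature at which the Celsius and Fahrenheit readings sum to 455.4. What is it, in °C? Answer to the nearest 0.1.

151.2°C

Let C be the Celsius reading. The Fahrenheit reading is F = 1.8·C + 32.
Require C + F = 455.4: (2.8)·C + 32 = 455.4.
C = (455.4 - 32) / (2.8) = 151.2.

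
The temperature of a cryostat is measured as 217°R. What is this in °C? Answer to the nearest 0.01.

-152.59°C

In Celsius: (217 - 491.67) × 5/9 = -152.5944°C.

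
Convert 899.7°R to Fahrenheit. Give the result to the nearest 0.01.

In Celsius: (899.7 - 491.67) × 5/9 = 226.6833°C.
In Fahrenheit: 226.6833 × 1.8 + 32 = 440.03°F.

440.03°F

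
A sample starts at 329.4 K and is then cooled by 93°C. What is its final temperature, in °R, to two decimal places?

Initial temperature in Celsius: 329.4 - 273.15 = 56.2500°C.
Final Celsius temperature: 56.2500 - 93.0000 = -36.7500°C.
In Rankine: -36.7500 × 1.8 + 491.67 = 425.52°R.

425.52°R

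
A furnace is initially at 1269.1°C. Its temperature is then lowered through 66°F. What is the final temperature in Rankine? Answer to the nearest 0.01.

2710.05°R

The 66°F change is an interval, so only the factor 5/9 applies: -66 × 5/9 = -36.6667°C.
Final Celsius temperature: 1269.1000 - 36.6667 = 1232.4333°C.
In Rankine: 1232.4333 × 1.8 + 491.67 = 2710.05°R.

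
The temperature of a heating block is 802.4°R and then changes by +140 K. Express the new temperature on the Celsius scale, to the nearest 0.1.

312.6°C

Initial temperature in Celsius: (802.4 - 491.67) × 5/9 = 172.6278°C.
The 140 K change is an interval; Kelvin and Celsius degrees are the same size, so ΔC = +140°C.
Final Celsius temperature: 172.6278 + 140.0000 = 312.6278°C.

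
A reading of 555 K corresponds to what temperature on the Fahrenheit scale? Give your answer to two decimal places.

In Celsius: 555 - 273.15 = 281.8500°C.
In Fahrenheit: 281.8500 × 1.8 + 32 = 539.33°F.

539.33°F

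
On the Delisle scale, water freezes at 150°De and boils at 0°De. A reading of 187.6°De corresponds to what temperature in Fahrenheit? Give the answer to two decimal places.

Linear interpolation between the fixed points: C = (187.6 - 150) × 100 / (0 - 150) = -25.0667°C.
Then -25.0667 × 1.8 + 32 = -13.12°F.

-13.12°F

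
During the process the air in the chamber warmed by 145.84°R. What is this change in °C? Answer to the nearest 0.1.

Only the scale ratio 5/9 matters for a change in temperature.
145.84 × 5/9 = 81.0.

81.0°C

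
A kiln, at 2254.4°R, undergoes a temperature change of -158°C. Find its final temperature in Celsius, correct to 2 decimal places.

821.29°C

Initial temperature in Celsius: (2254.4 - 491.67) × 5/9 = 979.2944°C.
Final Celsius temperature: 979.2944 - 158.0000 = 821.2944°C.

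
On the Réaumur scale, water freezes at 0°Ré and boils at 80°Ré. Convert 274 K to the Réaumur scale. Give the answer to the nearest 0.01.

First in Celsius: 274 - 273.15 = 0.8500°C.
Linearly onto the Réaumur scale: 0 + (0.8500 / 100) × (80 - 0) = 0.68°Ré.

0.68°Ré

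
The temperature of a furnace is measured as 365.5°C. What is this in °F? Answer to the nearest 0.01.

In Fahrenheit: 365.5000 × 1.8 + 32 = 689.90°F.

689.90°F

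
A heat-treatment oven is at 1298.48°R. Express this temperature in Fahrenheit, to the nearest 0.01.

In Celsius: (1298.48 - 491.67) × 5/9 = 448.2278°C.
In Fahrenheit: 448.2278 × 1.8 + 32 = 838.81°F.

838.81°F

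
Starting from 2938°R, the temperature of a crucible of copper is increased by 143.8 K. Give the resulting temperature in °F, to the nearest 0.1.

Initial temperature in Celsius: (2938 - 491.67) × 5/9 = 1359.0722°C.
The 143.8 K change is an interval; Kelvin and Celsius degrees are the same size, so ΔC = +143.8°C.
Final Celsius temperature: 1359.0722 + 143.8000 = 1502.8722°C.
In Fahrenheit: 1502.8722 × 1.8 + 32 = 2737.2°F.

2737.2°F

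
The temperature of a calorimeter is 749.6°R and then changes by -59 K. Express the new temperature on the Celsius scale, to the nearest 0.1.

Initial temperature in Celsius: (749.6 - 491.67) × 5/9 = 143.2944°C.
The 59 K change is an interval; Kelvin and Celsius degrees are the same size, so ΔC = -59°C.
Final Celsius temperature: 143.2944 - 59.0000 = 84.2944°C.

84.3°C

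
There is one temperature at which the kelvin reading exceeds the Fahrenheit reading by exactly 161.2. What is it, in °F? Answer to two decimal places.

Let F be the Fahrenheit reading. The kelvin reading is K = 5/9·F + 255.372.
Require K - F = 161.2: (-4/9)·F + 255.372 = 161.2.
F = (161.2 - 255.372) / (-4/9) = 211.89.

211.89°F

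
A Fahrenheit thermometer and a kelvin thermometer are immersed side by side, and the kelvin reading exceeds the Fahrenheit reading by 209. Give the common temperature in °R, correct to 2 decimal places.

Let x be the Fahrenheit reading; then the kelvin reading is 5/9·x + 255.372.
(5/9·x + 255.372) - x = 209  ⇒  (-4/9)·x = -46.3722  ⇒  x = 104.3375°F.
In Celsius: (104.3375 - 32) × 5/9 = 40.1875°C.
In Rankine: 40.1875 × 1.8 + 491.67 = 564.01°R.

564.01°R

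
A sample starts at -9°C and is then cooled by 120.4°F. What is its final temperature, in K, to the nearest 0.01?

197.26 K

The 120.4°F change is an interval, so only the factor 5/9 applies: -120.4 × 5/9 = -66.8889°C.
Final Celsius temperature: -9.0000 - 66.8889 = -75.8889°C.
In kelvin: -75.8889 + 273.15 = 197.26 K.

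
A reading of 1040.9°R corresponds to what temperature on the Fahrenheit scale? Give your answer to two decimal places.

581.23°F

In Celsius: (1040.9 - 491.67) × 5/9 = 305.1278°C.
In Fahrenheit: 305.1278 × 1.8 + 32 = 581.23°F.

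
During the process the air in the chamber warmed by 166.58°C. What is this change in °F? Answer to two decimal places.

299.84°F

For a temperature interval the offset drops out; only the factor 1.8 applies.
166.58 × 1.8 = 299.84.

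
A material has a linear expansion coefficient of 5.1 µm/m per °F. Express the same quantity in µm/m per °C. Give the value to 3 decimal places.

The quantity depends on a temperature interval, so only the ratio of degree sizes applies; the offset between the scales is irrelevant.
A change of 1°C is a change of 1.8°F, so per °C the value is 5.1 × 1.8 = 9.180.

9.180 µm/m per °C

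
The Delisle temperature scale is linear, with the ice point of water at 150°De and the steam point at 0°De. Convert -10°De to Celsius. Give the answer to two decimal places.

Linear interpolation between the fixed points: C = (-10 - 150) × 100 / (0 - 150) = 106.6667°C.

106.67°C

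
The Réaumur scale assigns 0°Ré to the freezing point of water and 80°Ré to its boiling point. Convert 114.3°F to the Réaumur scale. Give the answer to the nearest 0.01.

36.58°Ré

First in Celsius: (114.3 - 32) × 5/9 = 45.7222°C.
Linearly onto the Réaumur scale: 0 + (45.7222 / 100) × (80 - 0) = 36.58°Ré.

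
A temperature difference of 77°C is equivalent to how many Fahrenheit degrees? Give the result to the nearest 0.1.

138.6°F

Only the scale ratio 1.8 matters for a change in temperature.
77 × 1.8 = 138.6.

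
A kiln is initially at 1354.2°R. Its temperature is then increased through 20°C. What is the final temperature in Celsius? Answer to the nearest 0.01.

Initial temperature in Celsius: (1354.2 - 491.67) × 5/9 = 479.1833°C.
Final Celsius temperature: 479.1833 + 20.0000 = 499.1833°C.

499.18°C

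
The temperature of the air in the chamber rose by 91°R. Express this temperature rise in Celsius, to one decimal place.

An interval of 1°R corresponds to 5/9°C.
91 × 5/9 = 50.6.

50.6°C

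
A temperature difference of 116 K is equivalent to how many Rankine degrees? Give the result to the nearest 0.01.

208.80°R

Only the scale ratio 1.8 matters for a change in temperature.
116 × 1.8 = 208.80.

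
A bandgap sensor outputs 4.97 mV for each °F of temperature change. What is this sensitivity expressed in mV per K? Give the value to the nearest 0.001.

8.946 mV per K

Since only a temperature interval is involved, the additive offset between the scales drops out.
A change of 1 K is a change of 1.8°F, so per K the value is 4.97 × 1.8 = 8.946.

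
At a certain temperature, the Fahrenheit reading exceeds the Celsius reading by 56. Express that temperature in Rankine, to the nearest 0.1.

Let x be the Fahrenheit reading; then the Celsius reading is 5/9·x - 17.7778.
(5/9·x - 17.7778) - x = -56  ⇒  (-4/9)·x = -38.2222  ⇒  x = 86.0000°F.
In Celsius: (86 - 32) × 5/9 = 30.0000°C.
In Rankine: 30.0000 × 1.8 + 491.67 = 545.7°R.

545.7°R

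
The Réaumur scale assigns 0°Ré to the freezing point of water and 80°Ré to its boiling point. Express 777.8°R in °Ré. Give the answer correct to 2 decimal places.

First in Celsius: (777.8 - 491.67) × 5/9 = 158.9611°C.
Linearly onto the Réaumur scale: 0 + (158.9611 / 100) × (80 - 0) = 127.17°Ré.

127.17°Ré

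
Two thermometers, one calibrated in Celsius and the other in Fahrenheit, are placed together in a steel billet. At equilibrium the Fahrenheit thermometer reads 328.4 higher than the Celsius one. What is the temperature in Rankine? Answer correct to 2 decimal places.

1158.57°R

Let x be the Celsius reading; then the Fahrenheit reading is 1.8·x + 32.
(1.8·x + 32) - x = 328.4  ⇒  (0.8)·x = 296.4  ⇒  x = 370.5000°C.
In Rankine: 370.5000 × 1.8 + 491.67 = 1158.57°R.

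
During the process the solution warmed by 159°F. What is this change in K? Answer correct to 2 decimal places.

For a temperature interval the offset drops out; only the factor 5/9 applies.
159 × 5/9 = 88.33.

88.33 K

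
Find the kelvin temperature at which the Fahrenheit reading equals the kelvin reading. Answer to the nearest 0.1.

574.6 K

Let K be the kelvin reading. The Fahrenheit reading is F = 1.8·K - 459.67.
Set F = K: 1.8·K - 459.67 = K.
(0.8)·K = 459.67  ⇒  K = 574.6.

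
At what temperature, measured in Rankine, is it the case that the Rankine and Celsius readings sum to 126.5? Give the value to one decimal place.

Let R be the Rankine reading. The Celsius reading is C = 5/9·R - 273.15.
Require R + C = 126.5: (14/9)·R - 273.15 = 126.5.
R = (126.5 + 273.15) / (14/9) = 256.9.

256.9°R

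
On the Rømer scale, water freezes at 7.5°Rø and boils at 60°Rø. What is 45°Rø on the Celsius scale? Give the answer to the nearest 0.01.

Linear interpolation between the fixed points: C = (45 - 7.5) × 100 / (60 - 7.5) = 71.4286°C.

71.43°C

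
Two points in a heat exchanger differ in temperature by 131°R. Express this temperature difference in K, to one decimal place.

For a temperature interval the offset drops out; only the factor 5/9 applies.
131 × 5/9 = 72.8.

72.8 K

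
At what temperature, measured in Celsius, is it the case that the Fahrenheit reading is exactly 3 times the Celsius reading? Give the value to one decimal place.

Let C be the Celsius reading. The Fahrenheit reading is F = 1.8·C + 32.
Require F = 3·C: 1.8·C + 32 = 3·C.
(-1.2)·C = -32  ⇒  C = 26.7.

26.7°C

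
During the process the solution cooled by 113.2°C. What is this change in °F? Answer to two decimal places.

203.76°F

An interval of 1°C corresponds to 1.8°F.
113.2 × 1.8 = 203.76.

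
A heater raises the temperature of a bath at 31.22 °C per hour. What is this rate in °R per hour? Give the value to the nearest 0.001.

56.196 °R/hour

Since only a temperature interval is involved, the additive offset between the scales drops out.
A change of 1°C is a change of 1.8°R, so 31.22 × 1.8 = 56.196.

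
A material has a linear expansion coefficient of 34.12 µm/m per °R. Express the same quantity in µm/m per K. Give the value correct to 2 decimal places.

The quantity depends on a temperature interval, so only the ratio of degree sizes applies; the offset between the scales is irrelevant.
A change of 1 K is a change of 1.8°R, so per K the value is 34.12 × 1.8 = 61.42.

61.42 µm/m per K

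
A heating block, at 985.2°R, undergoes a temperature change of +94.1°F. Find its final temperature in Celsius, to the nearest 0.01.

326.46°C

Initial temperature in Celsius: (985.2 - 491.67) × 5/9 = 274.1833°C.
The 94.1°F change is an interval, so only the factor 5/9 applies: +94.1 × 5/9 = +52.2778°C.
Final Celsius temperature: 274.1833 + 52.2778 = 326.4611°C.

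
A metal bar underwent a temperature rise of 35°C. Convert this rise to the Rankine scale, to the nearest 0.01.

An interval of 1°C corresponds to 1.8°R.
35 × 1.8 = 63.00.

63.00°R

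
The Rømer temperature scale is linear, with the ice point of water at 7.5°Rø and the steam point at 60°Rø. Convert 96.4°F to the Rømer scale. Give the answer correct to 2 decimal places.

26.28°Rø

First in Celsius: (96.4 - 32) × 5/9 = 35.7778°C.
Linearly onto the Rømer scale: 7.5 + (35.7778 / 100) × (60 - 7.5) = 26.28°Rø.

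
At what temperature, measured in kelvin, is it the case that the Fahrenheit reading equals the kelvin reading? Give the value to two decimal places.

574.59 K

Let K be the kelvin reading. The Fahrenheit reading is F = 1.8·K - 459.67.
Set F = K: 1.8·K - 459.67 = K.
(0.8)·K = 459.67  ⇒  K = 574.59.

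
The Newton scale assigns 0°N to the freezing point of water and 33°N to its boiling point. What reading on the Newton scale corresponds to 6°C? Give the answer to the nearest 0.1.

Linearly onto the Newton scale: 0 + (6.0000 / 100) × (33 - 0) = 2.0°N.

2.0°N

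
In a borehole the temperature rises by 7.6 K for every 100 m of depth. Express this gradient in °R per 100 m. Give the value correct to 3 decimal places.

13.680 °R/100 m

Since only a temperature interval is involved, the additive offset between the scales drops out.
A change of 1 K is a change of 1.8°R, so 7.6 × 1.8 = 13.680.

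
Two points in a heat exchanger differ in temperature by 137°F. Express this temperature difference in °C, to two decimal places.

76.11°C

An interval of 1°F corresponds to 5/9°C.
137 × 5/9 = 76.11.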